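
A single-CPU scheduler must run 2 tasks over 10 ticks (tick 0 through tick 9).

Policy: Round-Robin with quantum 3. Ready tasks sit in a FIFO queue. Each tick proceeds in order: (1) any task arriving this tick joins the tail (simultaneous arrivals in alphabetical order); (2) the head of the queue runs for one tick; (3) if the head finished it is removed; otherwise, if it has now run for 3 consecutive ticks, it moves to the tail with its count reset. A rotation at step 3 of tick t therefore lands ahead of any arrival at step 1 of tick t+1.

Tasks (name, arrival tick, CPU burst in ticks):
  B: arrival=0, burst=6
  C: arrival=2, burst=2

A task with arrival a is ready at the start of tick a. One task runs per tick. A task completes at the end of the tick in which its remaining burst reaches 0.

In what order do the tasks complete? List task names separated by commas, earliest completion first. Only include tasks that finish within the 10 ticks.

completion order = C, B

t=0: queue=[B] q_used=0 → run B
t=1: queue=[B] q_used=1 → run B
t=2: queue=[B,C] q_used=2 → run B
t=3: queue=[C,B] q_used=0 → run C
t=4: queue=[C,B] q_used=1 → run C
t=5: queue=[B] q_used=0 → run B
t=6: queue=[B] q_used=1 → run B
t=7: queue=[B] q_used=2 → run B
t=8: (idle)
t=9: (idle)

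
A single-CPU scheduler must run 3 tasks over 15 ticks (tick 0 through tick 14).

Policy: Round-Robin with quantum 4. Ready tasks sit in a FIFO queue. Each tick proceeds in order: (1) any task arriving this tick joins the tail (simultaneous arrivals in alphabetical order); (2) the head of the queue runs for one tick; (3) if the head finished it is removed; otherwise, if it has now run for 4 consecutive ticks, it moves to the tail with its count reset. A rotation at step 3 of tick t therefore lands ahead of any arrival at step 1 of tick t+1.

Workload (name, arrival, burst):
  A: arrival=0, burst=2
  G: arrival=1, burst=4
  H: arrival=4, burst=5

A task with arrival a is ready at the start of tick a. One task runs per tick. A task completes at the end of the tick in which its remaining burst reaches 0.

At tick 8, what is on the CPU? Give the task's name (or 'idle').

running at tick 8 = H

t=0: queue=[A] q_used=0 → run A
t=1: queue=[A,G] q_used=1 → run A
t=2: queue=[G] q_used=0 → run G
t=3: queue=[G] q_used=1 → run G
t=4: queue=[G,H] q_used=2 → run G
t=5: queue=[G,H] q_used=3 → run G
t=6: queue=[H] q_used=0 → run H
t=7: queue=[H] q_used=1 → run H
t=8: queue=[H] q_used=2 → run H
t=9: queue=[H] q_used=3 → run H
t=10: queue=[H] q_used=0 → run H
t=11: (idle)
t=12: (idle)
t=13: (idle)
t=14: (idle)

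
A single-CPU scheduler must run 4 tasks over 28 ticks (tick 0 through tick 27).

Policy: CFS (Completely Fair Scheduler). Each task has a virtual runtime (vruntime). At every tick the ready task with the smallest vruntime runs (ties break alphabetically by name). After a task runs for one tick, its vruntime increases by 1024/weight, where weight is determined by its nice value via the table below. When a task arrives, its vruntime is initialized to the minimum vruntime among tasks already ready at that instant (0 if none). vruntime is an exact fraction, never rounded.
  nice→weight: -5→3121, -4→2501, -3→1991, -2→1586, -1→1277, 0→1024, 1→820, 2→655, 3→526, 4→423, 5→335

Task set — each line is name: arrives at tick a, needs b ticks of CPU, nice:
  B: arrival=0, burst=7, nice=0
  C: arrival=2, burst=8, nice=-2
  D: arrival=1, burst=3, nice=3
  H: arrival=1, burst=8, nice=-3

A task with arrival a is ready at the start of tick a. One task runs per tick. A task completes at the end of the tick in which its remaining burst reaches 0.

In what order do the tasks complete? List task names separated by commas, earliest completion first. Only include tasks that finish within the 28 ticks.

completion order = H, D, C, B

t=0: vr[B=0] → run B
t=1: vr[B=1 D=1 H=1] → run B
t=2: vr[B=2 C=1 D=1 H=1] → run C
t=3: vr[B=2 C=1305/793 D=1 H=1] → run D
t=4: vr[B=2 C=1305/793 D=775/263 H=1] → run H
t=5: vr[B=2 C=1305/793 D=775/263 H=3015/1991] → run H
t=6: vr[B=2 C=1305/793 D=775/263 H=4039/1991] → run C
t=7: vr[B=2 C=1817/793 D=775/263 H=4039/1991] → run B
t=8: vr[B=3 C=1817/793 D=775/263 H=4039/1991] → run H
t=9: vr[B=3 C=1817/793 D=775/263 H=5063/1991] → run C
t=10: vr[B=3 C=2329/793 D=775/263 H=5063/1991] → run H
t=11: vr[B=3 C=2329/793 D=775/263 H=6087/1991] → run C
t=12: vr[B=3 C=2841/793 D=775/263 H=6087/1991] → run D
t=13: vr[B=3 C=2841/793 D=1287/263 H=6087/1991] → run B
t=14: vr[B=4 C=2841/793 D=1287/263 H=6087/1991] → run H
t=15: vr[B=4 C=2841/793 D=1287/263 H=7111/1991] → run H
t=16: vr[B=4 C=2841/793 D=1287/263 H=8135/1991] → run C
t=17: vr[B=4 C=3353/793 D=1287/263 H=8135/1991] → run B
t=18: vr[B=5 C=3353/793 D=1287/263 H=8135/1991] → run H
t=19: vr[B=5 C=3353/793 D=1287/263 H=9159/1991] → run C
t=20: vr[B=5 C=3865/793 D=1287/263 H=9159/1991] → run H
t=21: vr[B=5 C=3865/793 D=1287/263] → run C
t=22: vr[B=5 C=4377/793 D=1287/263] → run D
t=23: vr[B=5 C=4377/793] → run B
t=24: vr[B=6 C=4377/793] → run C
t=25: vr[B=6] → run B
t=26: (idle)
t=27: (idle)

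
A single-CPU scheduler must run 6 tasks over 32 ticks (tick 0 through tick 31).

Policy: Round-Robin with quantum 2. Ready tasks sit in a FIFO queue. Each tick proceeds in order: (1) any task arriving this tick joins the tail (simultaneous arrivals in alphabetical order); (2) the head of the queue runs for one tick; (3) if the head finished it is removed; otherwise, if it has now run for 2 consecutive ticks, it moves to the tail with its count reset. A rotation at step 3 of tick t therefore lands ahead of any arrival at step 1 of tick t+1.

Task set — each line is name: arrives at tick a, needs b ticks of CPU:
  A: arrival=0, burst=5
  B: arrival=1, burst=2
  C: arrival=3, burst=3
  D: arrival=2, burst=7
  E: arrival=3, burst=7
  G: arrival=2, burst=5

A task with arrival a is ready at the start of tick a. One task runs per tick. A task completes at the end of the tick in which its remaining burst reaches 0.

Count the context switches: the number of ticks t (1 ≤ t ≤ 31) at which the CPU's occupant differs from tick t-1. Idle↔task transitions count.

context switches = 17

t=0: queue=[A] q_used=0 → run A
t=1: queue=[A,B] q_used=1 → run A
t=2: queue=[B,A,D,G] q_used=0 → run B
t=3: queue=[B,A,D,G,C,E] q_used=1 → run B
t=4: queue=[A,D,G,C,E] q_used=0 → run A
t=5: queue=[A,D,G,C,E] q_used=1 → run A
t=6: queue=[D,G,C,E,A] q_used=0 → run D
t=7: queue=[D,G,C,E,A] q_used=1 → run D
t=8: queue=[G,C,E,A,D] q_used=0 → run G
t=9: queue=[G,C,E,A,D] q_used=1 → run G
t=10: queue=[C,E,A,D,G] q_used=0 → run C
t=11: queue=[C,E,A,D,G] q_used=1 → run C
t=12: queue=[E,A,D,G,C] q_used=0 → run E
t=13: queue=[E,A,D,G,C] q_used=1 → run E
t=14: queue=[A,D,G,C,E] q_used=0 → run A
t=15: queue=[D,G,C,E] q_used=0 → run D
t=16: queue=[D,G,C,E] q_used=1 → run D
t=17: queue=[G,C,E,D] q_used=0 → run G
t=18: queue=[G,C,E,D] q_used=1 → run G
t=19: queue=[C,E,D,G] q_used=0 → run C
t=20: queue=[E,D,G] q_used=0 → run E
t=21: queue=[E,D,G] q_used=1 → run E
t=22: queue=[D,G,E] q_used=0 → run D
t=23: queue=[D,G,E] q_used=1 → run D
t=24: queue=[G,E,D] q_used=0 → run G
t=25: queue=[E,D] q_used=0 → run E
t=26: queue=[E,D] q_used=1 → run E
t=27: queue=[D,E] q_used=0 → run D
t=28: queue=[E] q_used=0 → run E
t=29: (idle)
t=30: (idle)
t=31: (idle)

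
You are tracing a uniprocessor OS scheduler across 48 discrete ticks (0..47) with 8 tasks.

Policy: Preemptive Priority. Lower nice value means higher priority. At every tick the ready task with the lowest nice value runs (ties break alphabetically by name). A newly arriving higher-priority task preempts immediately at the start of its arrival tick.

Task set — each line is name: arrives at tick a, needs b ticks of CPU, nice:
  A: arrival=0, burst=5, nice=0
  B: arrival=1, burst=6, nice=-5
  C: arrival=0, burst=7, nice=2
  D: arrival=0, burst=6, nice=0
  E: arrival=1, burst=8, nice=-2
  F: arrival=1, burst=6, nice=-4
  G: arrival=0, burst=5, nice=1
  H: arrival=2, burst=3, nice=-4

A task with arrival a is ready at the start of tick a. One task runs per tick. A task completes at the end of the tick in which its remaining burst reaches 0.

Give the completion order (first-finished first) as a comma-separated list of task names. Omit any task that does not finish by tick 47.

completion order = B, F, H, E, A, D, G, C

t=0: ready={A,C,D,G} → run A
t=1: ready={A,B,C,D,E,F,G} → run B
t=2: ready={A,B,C,D,E,F,G,H} → run B
t=3: ready={A,B,C,D,E,F,G,H} → run B
t=4: ready={A,B,C,D,E,F,G,H} → run B
t=5: ready={A,B,C,D,E,F,G,H} → run B
t=6: ready={A,B,C,D,E,F,G,H} → run B
t=7: ready={A,C,D,E,F,G,H} → run F
t=8: ready={A,C,D,E,F,G,H} → run F
t=9: ready={A,C,D,E,F,G,H} → run F
t=10: ready={A,C,D,E,F,G,H} → run F
t=11: ready={A,C,D,E,F,G,H} → run F
t=12: ready={A,C,D,E,F,G,H} → run F
t=13: ready={A,C,D,E,G,H} → run H
t=14: ready={A,C,D,E,G,H} → run H
t=15: ready={A,C,D,E,G,H} → run H
t=16: ready={A,C,D,E,G} → run E
t=17: ready={A,C,D,E,G} → run E
t=18: ready={A,C,D,E,G} → run E
t=19: ready={A,C,D,E,G} → run E
t=20: ready={A,C,D,E,G} → run E
t=21: ready={A,C,D,E,G} → run E
t=22: ready={A,C,D,E,G} → run E
t=23: ready={A,C,D,E,G} → run E
t=24: ready={A,C,D,G} → run A
t=25: ready={A,C,D,G} → run A
t=26: ready={A,C,D,G} → run A
t=27: ready={A,C,D,G} → run A
t=28: ready={C,D,G} → run D
t=29: ready={C,D,G} → run D
t=30: ready={C,D,G} → run D
t=31: ready={C,D,G} → run D
t=32: ready={C,D,G} → run D
t=33: ready={C,D,G} → run D
t=34: ready={C,G} → run G
t=35: ready={C,G} → run G
t=36: ready={C,G} → run G
t=37: ready={C,G} → run G
t=38: ready={C,G} → run G
t=39: ready={C} → run C
t=40: ready={C} → run C
t=41: ready={C} → run C
t=42: ready={C} → run C
t=43: ready={C} → run C
t=44: ready={C} → run C
t=45: ready={C} → run C
t=46: (idle)
t=47: (idle)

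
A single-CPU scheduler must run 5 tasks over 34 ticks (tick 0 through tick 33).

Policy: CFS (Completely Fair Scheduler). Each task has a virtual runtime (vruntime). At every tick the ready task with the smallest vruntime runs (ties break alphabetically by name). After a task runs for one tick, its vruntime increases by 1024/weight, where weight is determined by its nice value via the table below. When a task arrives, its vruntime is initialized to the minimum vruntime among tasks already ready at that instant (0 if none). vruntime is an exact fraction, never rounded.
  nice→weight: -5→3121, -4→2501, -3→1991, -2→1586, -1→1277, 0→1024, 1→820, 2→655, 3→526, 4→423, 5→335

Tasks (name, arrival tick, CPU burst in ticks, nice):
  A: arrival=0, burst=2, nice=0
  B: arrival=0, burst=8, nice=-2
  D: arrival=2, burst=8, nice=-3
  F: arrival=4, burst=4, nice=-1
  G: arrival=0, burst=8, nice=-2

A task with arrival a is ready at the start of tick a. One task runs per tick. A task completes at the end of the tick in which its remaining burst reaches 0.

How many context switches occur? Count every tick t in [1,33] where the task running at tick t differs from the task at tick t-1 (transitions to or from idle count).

context switches = 30

t=0: vr[A=0 B=0 G=0] → run A
t=1: vr[A=1 B=0 G=0] → run B
t=2: vr[A=1 B=512/793 D=0 G=0] → run D
t=3: vr[A=1 B=512/793 D=1024/1991 G=0] → run G
t=4: vr[A=1 B=512/793 D=1024/1991 F=1024/1991 G=512/793] → run D
t=5: vr[A=1 B=512/793 D=2048/1991 F=1024/1991 G=512/793] → run F
t=6: vr[A=1 B=512/793 D=2048/1991 F=3346432/2542507 G=512/793] → run B
t=7: vr[A=1 B=1024/793 D=2048/1991 F=3346432/2542507 G=512/793] → run G
t=8: vr[A=1 B=1024/793 D=2048/1991 F=3346432/2542507 G=1024/793] → run A
t=9: vr[B=1024/793 D=2048/1991 F=3346432/2542507 G=1024/793] → run D
t=10: vr[B=1024/793 D=3072/1991 F=3346432/2542507 G=1024/793] → run B
t=11: vr[B=1536/793 D=3072/1991 F=3346432/2542507 G=1024/793] → run G
t=12: vr[B=1536/793 D=3072/1991 F=3346432/2542507 G=1536/793] → run F
t=13: vr[B=1536/793 D=3072/1991 F=5385216/2542507 G=1536/793] → run D
t=14: vr[B=1536/793 D=4096/1991 F=5385216/2542507 G=1536/793] → run B
t=15: vr[B=2048/793 D=4096/1991 F=5385216/2542507 G=1536/793] → run G
t=16: vr[B=2048/793 D=4096/1991 F=5385216/2542507 G=2048/793] → run D
t=17: vr[B=2048/793 D=5120/1991 F=5385216/2542507 G=2048/793] → run F
t=18: vr[B=2048/793 D=5120/1991 F=7424000/2542507 G=2048/793] → run D
t=19: vr[B=2048/793 D=6144/1991 F=7424000/2542507 G=2048/793] → run B
t=20: vr[B=2560/793 D=6144/1991 F=7424000/2542507 G=2048/793] → run G
t=21: vr[B=2560/793 D=6144/1991 F=7424000/2542507 G=2560/793] → run F
t=22: vr[B=2560/793 D=6144/1991 G=2560/793] → run D
t=23: vr[B=2560/793 D=7168/1991 G=2560/793] → run B
t=24: vr[B=3072/793 D=7168/1991 G=2560/793] → run G
t=25: vr[B=3072/793 D=7168/1991 G=3072/793] → run D
t=26: vr[B=3072/793 G=3072/793] → run B
t=27: vr[B=3584/793 G=3072/793] → run G
t=28: vr[B=3584/793 G=3584/793] → run B
t=29: vr[G=3584/793] → run G
t=30: (idle)
t=31: (idle)
t=32: (idle)
t=33: (idle)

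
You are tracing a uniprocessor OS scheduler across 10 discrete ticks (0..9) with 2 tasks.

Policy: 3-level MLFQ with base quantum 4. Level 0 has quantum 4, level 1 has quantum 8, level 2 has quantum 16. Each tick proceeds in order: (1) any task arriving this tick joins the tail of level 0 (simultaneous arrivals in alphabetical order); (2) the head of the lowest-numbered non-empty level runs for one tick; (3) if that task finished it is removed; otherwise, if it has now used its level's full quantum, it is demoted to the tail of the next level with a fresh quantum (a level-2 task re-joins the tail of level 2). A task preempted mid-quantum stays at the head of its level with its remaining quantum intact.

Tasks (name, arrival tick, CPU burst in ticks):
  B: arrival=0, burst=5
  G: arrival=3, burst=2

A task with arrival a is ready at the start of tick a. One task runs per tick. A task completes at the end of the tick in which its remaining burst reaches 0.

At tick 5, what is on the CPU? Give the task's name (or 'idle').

t=0: L0/L1/L2 = B/-/- → run B
t=1: L0/L1/L2 = B/-/- → run B
t=2: L0/L1/L2 = B/-/- → run B
t=3: L0/L1/L2 = BG/-/- → run B
t=4: L0/L1/L2 = G/B/- → run G
t=5: L0/L1/L2 = G/B/- → run G
t=6: L0/L1/L2 = -/B/- → run B
t=7: (idle)
t=8: (idle)
t=9: (idle)

running at tick 5 = G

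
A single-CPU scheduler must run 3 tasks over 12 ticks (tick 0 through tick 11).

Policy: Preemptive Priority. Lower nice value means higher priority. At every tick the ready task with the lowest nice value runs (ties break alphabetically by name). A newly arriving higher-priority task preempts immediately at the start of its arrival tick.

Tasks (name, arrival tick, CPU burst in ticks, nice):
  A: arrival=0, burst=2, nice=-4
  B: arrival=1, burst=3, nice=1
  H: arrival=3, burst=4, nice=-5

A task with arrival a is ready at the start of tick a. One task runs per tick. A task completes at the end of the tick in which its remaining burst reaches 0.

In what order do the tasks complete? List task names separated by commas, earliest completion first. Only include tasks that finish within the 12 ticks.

t=0: ready={A} → run A
t=1: ready={A,B} → run A
t=2: ready={B} → run B
t=3: ready={B,H} → run H
t=4: ready={B,H} → run H
t=5: ready={B,H} → run H
t=6: ready={B,H} → run H
t=7: ready={B} → run B
t=8: ready={B} → run B
t=9: (idle)
t=10: (idle)
t=11: (idle)

completion order = A, H, B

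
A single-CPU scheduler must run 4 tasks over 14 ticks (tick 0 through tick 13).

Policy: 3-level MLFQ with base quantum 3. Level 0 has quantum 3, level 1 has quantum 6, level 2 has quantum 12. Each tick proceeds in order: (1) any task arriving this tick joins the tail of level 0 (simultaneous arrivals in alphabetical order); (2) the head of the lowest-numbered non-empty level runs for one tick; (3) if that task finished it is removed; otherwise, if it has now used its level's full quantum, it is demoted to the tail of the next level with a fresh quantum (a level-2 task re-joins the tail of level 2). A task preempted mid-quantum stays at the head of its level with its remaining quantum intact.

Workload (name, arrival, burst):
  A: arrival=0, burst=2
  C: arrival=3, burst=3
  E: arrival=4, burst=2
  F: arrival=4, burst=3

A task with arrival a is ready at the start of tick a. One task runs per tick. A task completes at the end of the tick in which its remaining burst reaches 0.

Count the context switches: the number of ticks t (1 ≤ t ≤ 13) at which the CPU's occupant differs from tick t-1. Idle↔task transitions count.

context switches = 5

t=0: L0/L1/L2 = A/-/- → run A
t=1: L0/L1/L2 = A/-/- → run A
t=2: (idle)
t=3: L0/L1/L2 = C/-/- → run C
t=4: L0/L1/L2 = CEF/-/- → run C
t=5: L0/L1/L2 = CEF/-/- → run C
t=6: L0/L1/L2 = EF/-/- → run E
t=7: L0/L1/L2 = EF/-/- → run E
t=8: L0/L1/L2 = F/-/- → run F
t=9: L0/L1/L2 = F/-/- → run F
t=10: L0/L1/L2 = F/-/- → run F
t=11: (idle)
t=12: (idle)
t=13: (idle)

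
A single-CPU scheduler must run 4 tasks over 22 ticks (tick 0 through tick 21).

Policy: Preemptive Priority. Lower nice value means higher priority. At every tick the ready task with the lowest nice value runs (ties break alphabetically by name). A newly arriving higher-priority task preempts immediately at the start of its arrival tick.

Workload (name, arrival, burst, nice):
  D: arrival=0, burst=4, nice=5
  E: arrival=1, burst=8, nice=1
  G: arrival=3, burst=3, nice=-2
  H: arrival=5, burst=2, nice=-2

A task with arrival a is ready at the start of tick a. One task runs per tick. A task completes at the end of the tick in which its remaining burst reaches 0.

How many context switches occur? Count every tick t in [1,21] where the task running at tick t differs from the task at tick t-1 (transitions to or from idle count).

t=0: ready={D} → run D
t=1: ready={D,E} → run E
t=2: ready={D,E} → run E
t=3: ready={D,E,G} → run G
t=4: ready={D,E,G} → run G
t=5: ready={D,E,G,H} → run G
t=6: ready={D,E,H} → run H
t=7: ready={D,E,H} → run H
t=8: ready={D,E} → run E
t=9: ready={D,E} → run E
t=10: ready={D,E} → run E
t=11: ready={D,E} → run E
t=12: ready={D,E} → run E
t=13: ready={D,E} → run E
t=14: ready={D} → run D
t=15: ready={D} → run D
t=16: ready={D} → run D
t=17: (idle)
t=18: (idle)
t=19: (idle)
t=20: (idle)
t=21: (idle)

context switches = 6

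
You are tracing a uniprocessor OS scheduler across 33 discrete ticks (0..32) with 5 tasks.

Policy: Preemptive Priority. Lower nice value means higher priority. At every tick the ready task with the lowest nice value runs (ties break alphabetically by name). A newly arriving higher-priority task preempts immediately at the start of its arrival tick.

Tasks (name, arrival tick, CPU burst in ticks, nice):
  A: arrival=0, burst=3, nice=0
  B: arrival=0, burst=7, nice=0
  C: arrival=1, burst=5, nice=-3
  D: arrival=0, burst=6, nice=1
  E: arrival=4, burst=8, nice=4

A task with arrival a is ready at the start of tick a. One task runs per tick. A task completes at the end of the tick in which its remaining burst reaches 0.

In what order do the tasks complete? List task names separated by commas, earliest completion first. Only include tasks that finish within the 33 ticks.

completion order = C, A, B, D, E

t=0: ready={A,B,D} → run A
t=1: ready={A,B,C,D} → run C
t=2: ready={A,B,C,D} → run C
t=3: ready={A,B,C,D} → run C
t=4: ready={A,B,C,D,E} → run C
t=5: ready={A,B,C,D,E} → run C
t=6: ready={A,B,D,E} → run A
t=7: ready={A,B,D,E} → run A
t=8: ready={B,D,E} → run B
t=9: ready={B,D,E} → run B
t=10: ready={B,D,E} → run B
t=11: ready={B,D,E} → run B
t=12: ready={B,D,E} → run B
t=13: ready={B,D,E} → run B
t=14: ready={B,D,E} → run B
t=15: ready={D,E} → run D
t=16: ready={D,E} → run D
t=17: ready={D,E} → run D
t=18: ready={D,E} → run D
t=19: ready={D,E} → run D
t=20: ready={D,E} → run D
t=21: ready={E} → run E
t=22: ready={E} → run E
t=23: ready={E} → run E
t=24: ready={E} → run E
t=25: ready={E} → run E
t=26: ready={E} → run E
t=27: ready={E} → run E
t=28: ready={E} → run E
t=29: (idle)
t=30: (idle)
t=31: (idle)
t=32: (idle)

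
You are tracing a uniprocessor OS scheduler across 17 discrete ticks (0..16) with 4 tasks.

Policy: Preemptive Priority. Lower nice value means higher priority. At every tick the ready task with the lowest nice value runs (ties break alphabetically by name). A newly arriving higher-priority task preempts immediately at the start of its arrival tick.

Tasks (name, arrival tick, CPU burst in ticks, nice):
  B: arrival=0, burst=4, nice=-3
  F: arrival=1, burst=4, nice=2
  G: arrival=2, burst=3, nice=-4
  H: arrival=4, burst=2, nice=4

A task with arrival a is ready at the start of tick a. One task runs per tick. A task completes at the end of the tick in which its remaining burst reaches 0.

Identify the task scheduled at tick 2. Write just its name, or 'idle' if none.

running at tick 2 = G

t=0: ready={B} → run B
t=1: ready={B,F} → run B
t=2: ready={B,F,G} → run G
t=3: ready={B,F,G} → run G
t=4: ready={B,F,G,H} → run G
t=5: ready={B,F,H} → run B
t=6: ready={B,F,H} → run B
t=7: ready={F,H} → run F
t=8: ready={F,H} → run F
t=9: ready={F,H} → run F
t=10: ready={F,H} → run F
t=11: ready={H} → run H
t=12: ready={H} → run H
t=13: (idle)
t=14: (idle)
t=15: (idle)
t=16: (idle)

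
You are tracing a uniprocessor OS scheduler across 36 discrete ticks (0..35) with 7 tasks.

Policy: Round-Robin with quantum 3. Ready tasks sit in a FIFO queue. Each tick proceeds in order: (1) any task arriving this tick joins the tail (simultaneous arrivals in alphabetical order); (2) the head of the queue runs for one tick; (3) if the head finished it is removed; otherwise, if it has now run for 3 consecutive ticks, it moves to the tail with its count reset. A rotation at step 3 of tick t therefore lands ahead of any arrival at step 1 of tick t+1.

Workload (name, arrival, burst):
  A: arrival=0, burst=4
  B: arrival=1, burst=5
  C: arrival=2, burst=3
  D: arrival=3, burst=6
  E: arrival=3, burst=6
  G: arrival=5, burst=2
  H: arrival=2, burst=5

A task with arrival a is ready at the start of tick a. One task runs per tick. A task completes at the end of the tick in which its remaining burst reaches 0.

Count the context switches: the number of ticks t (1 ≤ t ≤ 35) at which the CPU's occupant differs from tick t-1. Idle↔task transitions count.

t=0: queue=[A] q_used=0 → run A
t=1: queue=[A,B] q_used=1 → run A
t=2: queue=[A,B,C,H] q_used=2 → run A
t=3: queue=[B,C,H,A,D,E] q_used=0 → run B
t=4: queue=[B,C,H,A,D,E] q_used=1 → run B
t=5: queue=[B,C,H,A,D,E,G] q_used=2 → run B
t=6: queue=[C,H,A,D,E,G,B] q_used=0 → run C
t=7: queue=[C,H,A,D,E,G,B] q_used=1 → run C
t=8: queue=[C,H,A,D,E,G,B] q_used=2 → run C
t=9: queue=[H,A,D,E,G,B] q_used=0 → run H
t=10: queue=[H,A,D,E,G,B] q_used=1 → run H
t=11: queue=[H,A,D,E,G,B] q_used=2 → run H
t=12: queue=[A,D,E,G,B,H] q_used=0 → run A
t=13: queue=[D,E,G,B,H] q_used=0 → run D
t=14: queue=[D,E,G,B,H] q_used=1 → run D
t=15: queue=[D,E,G,B,H] q_used=2 → run D
t=16: queue=[E,G,B,H,D] q_used=0 → run E
t=17: queue=[E,G,B,H,D] q_used=1 → run E
t=18: queue=[E,G,B,H,D] q_used=2 → run E
t=19: queue=[G,B,H,D,E] q_used=0 → run G
t=20: queue=[G,B,H,D,E] q_used=1 → run G
t=21: queue=[B,H,D,E] q_used=0 → run B
t=22: queue=[B,H,D,E] q_used=1 → run B
t=23: queue=[H,D,E] q_used=0 → run H
t=24: queue=[H,D,E] q_used=1 → run H
t=25: queue=[D,E] q_used=0 → run D
t=26: queue=[D,E] q_used=1 → run D
t=27: queue=[D,E] q_used=2 → run D
t=28: queue=[E] q_used=0 → run E
t=29: queue=[E] q_used=1 → run E
t=30: queue=[E] q_used=2 → run E
t=31: (idle)
t=32: (idle)
t=33: (idle)
t=34: (idle)
t=35: (idle)

context switches = 12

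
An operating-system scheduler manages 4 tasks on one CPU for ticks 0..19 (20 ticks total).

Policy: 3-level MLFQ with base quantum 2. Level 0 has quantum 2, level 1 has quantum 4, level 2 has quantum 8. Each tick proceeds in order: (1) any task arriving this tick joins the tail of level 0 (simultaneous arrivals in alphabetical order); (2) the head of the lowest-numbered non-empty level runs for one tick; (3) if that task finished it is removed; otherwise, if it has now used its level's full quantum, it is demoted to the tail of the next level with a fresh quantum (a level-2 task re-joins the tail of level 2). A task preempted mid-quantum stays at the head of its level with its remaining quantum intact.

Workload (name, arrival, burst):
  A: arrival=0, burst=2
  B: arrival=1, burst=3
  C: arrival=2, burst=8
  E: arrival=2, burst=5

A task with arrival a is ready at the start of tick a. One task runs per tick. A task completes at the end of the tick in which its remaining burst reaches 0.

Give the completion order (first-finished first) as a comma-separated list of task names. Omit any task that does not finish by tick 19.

completion order = A, B, E, C

t=0: L0/L1/L2 = A/-/- → run A
t=1: L0/L1/L2 = AB/-/- → run A
t=2: L0/L1/L2 = BCE/-/- → run B
t=3: L0/L1/L2 = BCE/-/- → run B
t=4: L0/L1/L2 = CE/B/- → run C
t=5: L0/L1/L2 = CE/B/- → run C
t=6: L0/L1/L2 = E/BC/- → run E
t=7: L0/L1/L2 = E/BC/- → run E
t=8: L0/L1/L2 = -/BCE/- → run B
t=9: L0/L1/L2 = -/CE/- → run C
t=10: L0/L1/L2 = -/CE/- → run C
t=11: L0/L1/L2 = -/CE/- → run C
t=12: L0/L1/L2 = -/CE/- → run C
t=13: L0/L1/L2 = -/E/C → run E
t=14: L0/L1/L2 = -/E/C → run E
t=15: L0/L1/L2 = -/E/C → run E
t=16: L0/L1/L2 = -/-/C → run C
t=17: L0/L1/L2 = -/-/C → run C
t=18: (idle)
t=19: (idle)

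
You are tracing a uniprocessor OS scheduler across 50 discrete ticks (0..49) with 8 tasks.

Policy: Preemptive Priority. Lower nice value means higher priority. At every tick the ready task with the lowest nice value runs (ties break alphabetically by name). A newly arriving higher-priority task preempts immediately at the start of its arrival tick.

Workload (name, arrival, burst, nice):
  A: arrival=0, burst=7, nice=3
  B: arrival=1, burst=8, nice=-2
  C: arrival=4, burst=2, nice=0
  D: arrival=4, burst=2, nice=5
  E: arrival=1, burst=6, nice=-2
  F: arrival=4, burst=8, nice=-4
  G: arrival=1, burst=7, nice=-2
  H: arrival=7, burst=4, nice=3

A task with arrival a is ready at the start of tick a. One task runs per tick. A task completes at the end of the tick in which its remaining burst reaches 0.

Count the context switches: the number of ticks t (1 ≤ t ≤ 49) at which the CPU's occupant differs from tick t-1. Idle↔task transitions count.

t=0: ready={A} → run A
t=1: ready={A,B,E,G} → run B
t=2: ready={A,B,E,G} → run B
t=3: ready={A,B,E,G} → run B
t=4: ready={A,B,C,D,E,F,G} → run F
t=5: ready={A,B,C,D,E,F,G} → run F
t=6: ready={A,B,C,D,E,F,G} → run F
t=7: ready={A,B,C,D,E,F,G,H} → run F
t=8: ready={A,B,C,D,E,F,G,H} → run F
t=9: ready={A,B,C,D,E,F,G,H} → run F
t=10: ready={A,B,C,D,E,F,G,H} → run F
t=11: ready={A,B,C,D,E,F,G,H} → run F
t=12: ready={A,B,C,D,E,G,H} → run B
t=13: ready={A,B,C,D,E,G,H} → run B
t=14: ready={A,B,C,D,E,G,H} → run B
t=15: ready={A,B,C,D,E,G,H} → run B
t=16: ready={A,B,C,D,E,G,H} → run B
t=17: ready={A,C,D,E,G,H} → run E
t=18: ready={A,C,D,E,G,H} → run E
t=19: ready={A,C,D,E,G,H} → run E
t=20: ready={A,C,D,E,G,H} → run E
t=21: ready={A,C,D,E,G,H} → run E
t=22: ready={A,C,D,E,G,H} → run E
t=23: ready={A,C,D,G,H} → run G
t=24: ready={A,C,D,G,H} → run G
t=25: ready={A,C,D,G,H} → run G
t=26: ready={A,C,D,G,H} → run G
t=27: ready={A,C,D,G,H} → run G
t=28: ready={A,C,D,G,H} → run G
t=29: ready={A,C,D,G,H} → run G
t=30: ready={A,C,D,H} → run C
t=31: ready={A,C,D,H} → run C
t=32: ready={A,D,H} → run A
t=33: ready={A,D,H} → run A
t=34: ready={A,D,H} → run A
t=35: ready={A,D,H} → run A
t=36: ready={A,D,H} → run A
t=37: ready={A,D,H} → run A
t=38: ready={D,H} → run H
t=39: ready={D,H} → run H
t=40: ready={D,H} → run H
t=41: ready={D,H} → run H
t=42: ready={D} → run D
t=43: ready={D} → run D
t=44: (idle)
t=45: (idle)
t=46: (idle)
t=47: (idle)
t=48: (idle)
t=49: (idle)

context switches = 10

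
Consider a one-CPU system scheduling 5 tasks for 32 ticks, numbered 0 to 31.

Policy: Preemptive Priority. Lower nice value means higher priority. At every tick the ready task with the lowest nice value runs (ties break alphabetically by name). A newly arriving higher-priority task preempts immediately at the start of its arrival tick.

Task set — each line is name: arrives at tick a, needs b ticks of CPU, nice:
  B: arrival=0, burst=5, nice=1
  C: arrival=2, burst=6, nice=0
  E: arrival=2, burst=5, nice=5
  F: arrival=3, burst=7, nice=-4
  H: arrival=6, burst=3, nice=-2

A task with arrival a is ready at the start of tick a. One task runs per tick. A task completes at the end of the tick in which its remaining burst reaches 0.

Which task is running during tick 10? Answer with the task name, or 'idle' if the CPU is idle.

t=0: ready={B} → run B
t=1: ready={B} → run B
t=2: ready={B,C,E} → run C
t=3: ready={B,C,E,F} → run F
t=4: ready={B,C,E,F} → run F
t=5: ready={B,C,E,F} → run F
t=6: ready={B,C,E,F,H} → run F
t=7: ready={B,C,E,F,H} → run F
t=8: ready={B,C,E,F,H} → run F
t=9: ready={B,C,E,F,H} → run F
t=10: ready={B,C,E,H} → run H
t=11: ready={B,C,E,H} → run H
t=12: ready={B,C,E,H} → run H
t=13: ready={B,C,E} → run C
t=14: ready={B,C,E} → run C
t=15: ready={B,C,E} → run C
t=16: ready={B,C,E} → run C
t=17: ready={B,C,E} → run C
t=18: ready={B,E} → run B
t=19: ready={B,E} → run B
t=20: ready={B,E} → run B
t=21: ready={E} → run E
t=22: ready={E} → run E
t=23: ready={E} → run E
t=24: ready={E} → run E
t=25: ready={E} → run E
t=26: (idle)
t=27: (idle)
t=28: (idle)
t=29: (idle)
t=30: (idle)
t=31: (idle)

running at tick 10 = H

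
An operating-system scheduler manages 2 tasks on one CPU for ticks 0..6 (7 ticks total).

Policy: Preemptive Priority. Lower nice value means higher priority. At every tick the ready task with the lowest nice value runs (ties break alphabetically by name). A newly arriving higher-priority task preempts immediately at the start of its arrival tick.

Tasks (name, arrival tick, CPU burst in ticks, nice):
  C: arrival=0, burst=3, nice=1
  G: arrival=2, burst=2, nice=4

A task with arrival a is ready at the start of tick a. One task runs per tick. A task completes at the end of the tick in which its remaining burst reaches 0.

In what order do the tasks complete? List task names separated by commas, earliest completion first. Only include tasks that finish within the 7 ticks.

completion order = C, G

t=0: ready={C} → run C
t=1: ready={C} → run C
t=2: ready={C,G} → run C
t=3: ready={G} → run G
t=4: ready={G} → run G
t=5: (idle)
t=6: (idle)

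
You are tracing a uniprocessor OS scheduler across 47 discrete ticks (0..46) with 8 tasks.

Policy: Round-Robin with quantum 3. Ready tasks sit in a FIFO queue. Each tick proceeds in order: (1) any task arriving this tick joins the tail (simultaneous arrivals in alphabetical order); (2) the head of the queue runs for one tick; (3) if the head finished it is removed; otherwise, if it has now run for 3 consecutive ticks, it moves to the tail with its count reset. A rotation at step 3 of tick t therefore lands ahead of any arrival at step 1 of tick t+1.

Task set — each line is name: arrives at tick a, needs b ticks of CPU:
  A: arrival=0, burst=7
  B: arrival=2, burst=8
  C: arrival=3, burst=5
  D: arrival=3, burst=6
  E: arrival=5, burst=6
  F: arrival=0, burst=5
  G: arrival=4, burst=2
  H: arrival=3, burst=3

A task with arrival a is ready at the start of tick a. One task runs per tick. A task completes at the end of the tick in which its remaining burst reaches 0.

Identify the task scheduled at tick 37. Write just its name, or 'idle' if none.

t=0: queue=[A,F] q_used=0 → run A
t=1: queue=[A,F] q_used=1 → run A
t=2: queue=[A,F,B] q_used=2 → run A
t=3: queue=[F,B,A,C,D,H] q_used=0 → run F
t=4: queue=[F,B,A,C,D,H,G] q_used=1 → run F
t=5: queue=[F,B,A,C,D,H,G,E] q_used=2 → run F
t=6: queue=[B,A,C,D,H,G,E,F] q_used=0 → run B
t=7: queue=[B,A,C,D,H,G,E,F] q_used=1 → run B
t=8: queue=[B,A,C,D,H,G,E,F] q_used=2 → run B
t=9: queue=[A,C,D,H,G,E,F,B] q_used=0 → run A
t=10: queue=[A,C,D,H,G,E,F,B] q_used=1 → run A
t=11: queue=[A,C,D,H,G,E,F,B] q_used=2 → run A
t=12: queue=[C,D,H,G,E,F,B,A] q_used=0 → run C
t=13: queue=[C,D,H,G,E,F,B,A] q_used=1 → run C
t=14: queue=[C,D,H,G,E,F,B,A] q_used=2 → run C
t=15: queue=[D,H,G,E,F,B,A,C] q_used=0 → run D
t=16: queue=[D,H,G,E,F,B,A,C] q_used=1 → run D
t=17: queue=[D,H,G,E,F,B,A,C] q_used=2 → run D
t=18: queue=[H,G,E,F,B,A,C,D] q_used=0 → run H
t=19: queue=[H,G,E,F,B,A,C,D] q_used=1 → run H
t=20: queue=[H,G,E,F,B,A,C,D] q_used=2 → run H
t=21: queue=[G,E,F,B,A,C,D] q_used=0 → run G
t=22: queue=[G,E,F,B,A,C,D] q_used=1 → run G
t=23: queue=[E,F,B,A,C,D] q_used=0 → run E
t=24: queue=[E,F,B,A,C,D] q_used=1 → run E
t=25: queue=[E,F,B,A,C,D] q_used=2 → run E
t=26: queue=[F,B,A,C,D,E] q_used=0 → run F
t=27: queue=[F,B,A,C,D,E] q_used=1 → run F
t=28: queue=[B,A,C,D,E] q_used=0 → run B
t=29: queue=[B,A,C,D,E] q_used=1 → run B
t=30: queue=[B,A,C,D,E] q_used=2 → run B
t=31: queue=[A,C,D,E,B] q_used=0 → run A
t=32: queue=[C,D,E,B] q_used=0 → run C
t=33: queue=[C,D,E,B] q_used=1 → run C
t=34: queue=[D,E,B] q_used=0 → run D
t=35: queue=[D,E,B] q_used=1 → run D
t=36: queue=[D,E,B] q_used=2 → run D
t=37: queue=[E,B] q_used=0 → run E
t=38: queue=[E,B] q_used=1 → run E
t=39: queue=[E,B] q_used=2 → run E
t=40: queue=[B] q_used=0 → run B
t=41: queue=[B] q_used=1 → run B
t=42: (idle)
t=43: (idle)
t=44: (idle)
t=45: (idle)
t=46: (idle)

running at tick 37 = E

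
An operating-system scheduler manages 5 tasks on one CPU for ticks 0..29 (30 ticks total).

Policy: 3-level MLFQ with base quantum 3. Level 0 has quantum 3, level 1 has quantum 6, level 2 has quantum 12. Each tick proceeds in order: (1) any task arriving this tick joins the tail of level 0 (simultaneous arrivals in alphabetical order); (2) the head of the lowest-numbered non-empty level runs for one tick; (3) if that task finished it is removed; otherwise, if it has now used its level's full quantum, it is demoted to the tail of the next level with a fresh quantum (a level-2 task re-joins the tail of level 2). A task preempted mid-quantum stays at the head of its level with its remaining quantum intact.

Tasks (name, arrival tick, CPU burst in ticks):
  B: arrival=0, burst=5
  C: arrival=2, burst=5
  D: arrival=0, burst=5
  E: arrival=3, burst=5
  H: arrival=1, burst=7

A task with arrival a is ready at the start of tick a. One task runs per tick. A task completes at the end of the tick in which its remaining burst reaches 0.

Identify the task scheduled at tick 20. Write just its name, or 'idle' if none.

running at tick 20 = H

t=0: L0/L1/L2 = BD/-/- → run B
t=1: L0/L1/L2 = BDH/-/- → run B
t=2: L0/L1/L2 = BDHC/-/- → run B
t=3: L0/L1/L2 = DHCE/B/- → run D
t=4: L0/L1/L2 = DHCE/B/- → run D
t=5: L0/L1/L2 = DHCE/B/- → run D
t=6: L0/L1/L2 = HCE/BD/- → run H
t=7: L0/L1/L2 = HCE/BD/- → run H
t=8: L0/L1/L2 = HCE/BD/- → run H
t=9: L0/L1/L2 = CE/BDH/- → run C
t=10: L0/L1/L2 = CE/BDH/- → run C
t=11: L0/L1/L2 = CE/BDH/- → run C
t=12: L0/L1/L2 = E/BDHC/- → run E
t=13: L0/L1/L2 = E/BDHC/- → run E
t=14: L0/L1/L2 = E/BDHC/- → run E
t=15: L0/L1/L2 = -/BDHCE/- → run B
t=16: L0/L1/L2 = -/BDHCE/- → run B
t=17: L0/L1/L2 = -/DHCE/- → run D
t=18: L0/L1/L2 = -/DHCE/- → run D
t=19: L0/L1/L2 = -/HCE/- → run H
t=20: L0/L1/L2 = -/HCE/- → run H
t=21: L0/L1/L2 = -/HCE/- → run H
t=22: L0/L1/L2 = -/HCE/- → run H
t=23: L0/L1/L2 = -/CE/- → run C
t=24: L0/L1/L2 = -/CE/- → run C
t=25: L0/L1/L2 = -/E/- → run E
t=26: L0/L1/L2 = -/E/- → run E
t=27: (idle)
t=28: (idle)
t=29: (idle)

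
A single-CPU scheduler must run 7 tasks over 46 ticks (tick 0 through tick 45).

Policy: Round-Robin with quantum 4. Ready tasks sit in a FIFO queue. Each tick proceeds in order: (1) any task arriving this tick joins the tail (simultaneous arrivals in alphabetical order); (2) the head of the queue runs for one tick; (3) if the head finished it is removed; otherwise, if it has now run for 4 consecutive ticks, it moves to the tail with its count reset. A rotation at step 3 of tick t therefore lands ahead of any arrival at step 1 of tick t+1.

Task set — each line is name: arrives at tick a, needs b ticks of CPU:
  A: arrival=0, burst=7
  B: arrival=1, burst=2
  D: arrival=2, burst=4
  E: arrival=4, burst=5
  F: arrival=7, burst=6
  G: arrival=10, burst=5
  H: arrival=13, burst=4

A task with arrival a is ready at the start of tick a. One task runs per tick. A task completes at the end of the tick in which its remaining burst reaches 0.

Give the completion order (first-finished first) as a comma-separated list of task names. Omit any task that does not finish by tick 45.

t=0: queue=[A] q_used=0 → run A
t=1: queue=[A,B] q_used=1 → run A
t=2: queue=[A,B,D] q_used=2 → run A
t=3: queue=[A,B,D] q_used=3 → run A
t=4: queue=[B,D,A,E] q_used=0 → run B
t=5: queue=[B,D,A,E] q_used=1 → run B
t=6: queue=[D,A,E] q_used=0 → run D
t=7: queue=[D,A,E,F] q_used=1 → run D
t=8: queue=[D,A,E,F] q_used=2 → run D
t=9: queue=[D,A,E,F] q_used=3 → run D
t=10: queue=[A,E,F,G] q_used=0 → run A
t=11: queue=[A,E,F,G] q_used=1 → run A
t=12: queue=[A,E,F,G] q_used=2 → run A
t=13: queue=[E,F,G,H] q_used=0 → run E
t=14: queue=[E,F,G,H] q_used=1 → run E
t=15: queue=[E,F,G,H] q_used=2 → run E
t=16: queue=[E,F,G,H] q_used=3 → run E
t=17: queue=[F,G,H,E] q_used=0 → run F
t=18: queue=[F,G,H,E] q_used=1 → run F
t=19: queue=[F,G,H,E] q_used=2 → run F
t=20: queue=[F,G,H,E] q_used=3 → run F
t=21: queue=[G,H,E,F] q_used=0 → run G
t=22: queue=[G,H,E,F] q_used=1 → run G
t=23: queue=[G,H,E,F] q_used=2 → run G
t=24: queue=[G,H,E,F] q_used=3 → run G
t=25: queue=[H,E,F,G] q_used=0 → run H
t=26: queue=[H,E,F,G] q_used=1 → run H
t=27: queue=[H,E,F,G] q_used=2 → run H
t=28: queue=[H,E,F,G] q_used=3 → run H
t=29: queue=[E,F,G] q_used=0 → run E
t=30: queue=[F,G] q_used=0 → run F
t=31: queue=[F,G] q_used=1 → run F
t=32: queue=[G] q_used=0 → run G
t=33: (idle)
t=34: (idle)
t=35: (idle)
t=36: (idle)
t=37: (idle)
t=38: (idle)
t=39: (idle)
t=40: (idle)
t=41: (idle)
t=42: (idle)
t=43: (idle)
t=44: (idle)
t=45: (idle)

completion order = B, D, A, H, E, F, G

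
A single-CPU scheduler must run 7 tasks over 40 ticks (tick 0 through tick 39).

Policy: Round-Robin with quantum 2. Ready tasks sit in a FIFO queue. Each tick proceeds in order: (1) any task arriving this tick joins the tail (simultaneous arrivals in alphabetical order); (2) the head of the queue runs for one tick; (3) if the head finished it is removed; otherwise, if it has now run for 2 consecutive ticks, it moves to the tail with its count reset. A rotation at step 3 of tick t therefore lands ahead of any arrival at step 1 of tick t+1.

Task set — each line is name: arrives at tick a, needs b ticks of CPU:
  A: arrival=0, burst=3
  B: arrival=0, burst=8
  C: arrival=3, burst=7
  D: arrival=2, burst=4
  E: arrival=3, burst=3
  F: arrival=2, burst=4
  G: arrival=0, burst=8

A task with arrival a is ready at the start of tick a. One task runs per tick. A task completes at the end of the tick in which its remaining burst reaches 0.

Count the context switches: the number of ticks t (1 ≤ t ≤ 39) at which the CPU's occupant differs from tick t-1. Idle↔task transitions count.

t=0: queue=[A,B,G] q_used=0 → run A
t=1: queue=[A,B,G] q_used=1 → run A
t=2: queue=[B,G,A,D,F] q_used=0 → run B
t=3: queue=[B,G,A,D,F,C,E] q_used=1 → run B
t=4: queue=[G,A,D,F,C,E,B] q_used=0 → run G
t=5: queue=[G,A,D,F,C,E,B] q_used=1 → run G
t=6: queue=[A,D,F,C,E,B,G] q_used=0 → run A
t=7: queue=[D,F,C,E,B,G] q_used=0 → run D
t=8: queue=[D,F,C,E,B,G] q_used=1 → run D
t=9: queue=[F,C,E,B,G,D] q_used=0 → run F
t=10: queue=[F,C,E,B,G,D] q_used=1 → run F
t=11: queue=[C,E,B,G,D,F] q_used=0 → run C
t=12: queue=[C,E,B,G,D,F] q_used=1 → run C
t=13: queue=[E,B,G,D,F,C] q_used=0 → run E
t=14: queue=[E,B,G,D,F,C] q_used=1 → run E
t=15: queue=[B,G,D,F,C,E] q_used=0 → run B
t=16: queue=[B,G,D,F,C,E] q_used=1 → run B
t=17: queue=[G,D,F,C,E,B] q_used=0 → run G
t=18: queue=[G,D,F,C,E,B] q_used=1 → run G
t=19: queue=[D,F,C,E,B,G] q_used=0 → run D
t=20: queue=[D,F,C,E,B,G] q_used=1 → run D
t=21: queue=[F,C,E,B,G] q_used=0 → run F
t=22: queue=[F,C,E,B,G] q_used=1 → run F
t=23: queue=[C,E,B,G] q_used=0 → run C
t=24: queue=[C,E,B,G] q_used=1 → run C
t=25: queue=[E,B,G,C] q_used=0 → run E
t=26: queue=[B,G,C] q_used=0 → run B
t=27: queue=[B,G,C] q_used=1 → run B
t=28: queue=[G,C,B] q_used=0 → run G
t=29: queue=[G,C,B] q_used=1 → run G
t=30: queue=[C,B,G] q_used=0 → run C
t=31: queue=[C,B,G] q_used=1 → run C
t=32: queue=[B,G,C] q_used=0 → run B
t=33: queue=[B,G,C] q_used=1 → run B
t=34: queue=[G,C] q_used=0 → run G
t=35: queue=[G,C] q_used=1 → run G
t=36: queue=[C] q_used=0 → run C
t=37: (idle)
t=38: (idle)
t=39: (idle)

context switches = 20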